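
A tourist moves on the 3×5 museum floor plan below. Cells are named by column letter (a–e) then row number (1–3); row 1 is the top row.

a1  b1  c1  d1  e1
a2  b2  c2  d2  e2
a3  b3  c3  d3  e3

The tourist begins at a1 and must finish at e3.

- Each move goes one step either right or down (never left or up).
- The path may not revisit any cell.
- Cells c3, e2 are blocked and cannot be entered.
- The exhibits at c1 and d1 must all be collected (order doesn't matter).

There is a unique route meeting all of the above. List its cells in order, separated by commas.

Moves only go right or down, so the column and row indices never decrease.
Route from a1: right 3 to d1, down 2 to d3, right 1 to e3 — 6 moves in all.
Check: all required cells visited.

a1, b1, c1, d1, d2, d3, e3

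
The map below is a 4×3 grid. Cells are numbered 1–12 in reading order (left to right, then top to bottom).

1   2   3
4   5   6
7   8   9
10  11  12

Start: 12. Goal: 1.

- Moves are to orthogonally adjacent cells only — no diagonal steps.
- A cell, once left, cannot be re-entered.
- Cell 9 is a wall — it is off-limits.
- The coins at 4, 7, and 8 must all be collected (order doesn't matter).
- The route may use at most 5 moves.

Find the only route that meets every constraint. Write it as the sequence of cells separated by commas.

12, 11, 8, 7, 4, 1

The budget equals the shortest possible length, so every move has to be on a shortest route through the required cells.
Route from 12: left to 11, up to 8, left to 7, 2× up (reaching 1) — 5 moves in all.
Check: all required cells visited; 5 ≤ 5 moves.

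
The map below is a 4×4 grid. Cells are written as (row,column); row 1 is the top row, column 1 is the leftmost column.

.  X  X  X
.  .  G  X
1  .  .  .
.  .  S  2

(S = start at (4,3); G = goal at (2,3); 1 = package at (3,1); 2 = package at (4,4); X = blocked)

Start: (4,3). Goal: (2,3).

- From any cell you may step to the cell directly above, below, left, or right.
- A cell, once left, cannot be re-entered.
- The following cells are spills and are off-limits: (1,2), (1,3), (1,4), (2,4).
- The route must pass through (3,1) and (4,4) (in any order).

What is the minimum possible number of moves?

Any route passes through (3,1) and (4,4) in some order between (4,3) and (2,3). Summing Manhattan distances along each leg and taking the cheapest ordering ((4,3) → (4,4) → (3,1) → (2,3)) gives a lower bound of 1 + 4 + 3 = 8 moves.
A route of 8 moves achieves this: (4,3) → (4,4) → (3,4) → (3,3) → (3,2) → (3,1) → (2,1) → (2,2) → (2,3).
Since 8 matches the lower bound, it is optimal.

8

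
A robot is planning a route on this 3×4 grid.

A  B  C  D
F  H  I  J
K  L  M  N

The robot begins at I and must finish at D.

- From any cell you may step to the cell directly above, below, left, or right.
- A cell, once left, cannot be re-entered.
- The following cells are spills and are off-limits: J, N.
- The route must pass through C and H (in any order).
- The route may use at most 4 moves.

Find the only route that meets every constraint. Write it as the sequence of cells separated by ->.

The 4-move cap with required stops at C, H leaves no slack for detours.
Route from I: left to H, up to B, 2× right (reaching D) — 4 moves in all.
Check: all required cells visited; 4 ≤ 4 moves.

I -> H -> B -> C -> D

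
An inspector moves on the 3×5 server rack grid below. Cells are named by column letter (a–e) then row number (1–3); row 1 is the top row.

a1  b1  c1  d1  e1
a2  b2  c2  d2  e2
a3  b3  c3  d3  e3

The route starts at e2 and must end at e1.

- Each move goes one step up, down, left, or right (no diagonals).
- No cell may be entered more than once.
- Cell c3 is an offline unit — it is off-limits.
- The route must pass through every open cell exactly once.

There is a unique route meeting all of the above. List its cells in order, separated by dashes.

e2 - e3 - d3 - d2 - c2 - b2 - b3 - a3 - a2 - a1 - b1 - c1 - d1 - e1

Need to visit all 14 open cells exactly once, starting at e2 and ending at e1.
Cell a1 has only two open neighbours (a2 and b1), so the path must pass straight through it: one of those is the cell it's entered from and the other is where it exits.
Route from e2: down 1 to e3, left 1 to d3, up 1 to d2, left 2 to b2, down 1 to b3, left 1 to a3, up 2 to a1, right 4 to e1 — 13 moves in all.
Check: all 14 open cells covered.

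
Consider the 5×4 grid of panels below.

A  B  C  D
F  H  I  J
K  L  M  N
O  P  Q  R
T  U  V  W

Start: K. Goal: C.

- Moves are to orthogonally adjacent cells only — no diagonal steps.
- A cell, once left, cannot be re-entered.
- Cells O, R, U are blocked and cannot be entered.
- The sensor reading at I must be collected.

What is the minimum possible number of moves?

Any route passes through I somewhere between K and C. Summing Manhattan distances along the two legs (K → I → C) gives a lower bound of 3 + 1 = 4 moves.
A route of 4 moves achieves this: K → F → H → I → C.
Since 4 matches the lower bound, it is optimal.

4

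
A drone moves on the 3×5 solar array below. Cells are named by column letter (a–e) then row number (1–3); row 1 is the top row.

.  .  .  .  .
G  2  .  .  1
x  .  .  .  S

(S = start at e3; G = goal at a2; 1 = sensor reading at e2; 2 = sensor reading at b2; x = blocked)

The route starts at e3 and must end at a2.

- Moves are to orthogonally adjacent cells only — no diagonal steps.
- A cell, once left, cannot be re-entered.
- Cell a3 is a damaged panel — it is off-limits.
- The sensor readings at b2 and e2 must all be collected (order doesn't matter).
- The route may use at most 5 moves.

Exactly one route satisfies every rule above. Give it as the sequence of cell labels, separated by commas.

The 5-move cap with required stops at b2, e2 leaves no slack for detours.
Route from e3: up 1 to e2, left 4 to a2 — 5 moves in all.
Check: all required cells visited; 5 ≤ 5 moves.

e3, e2, d2, c2, b2, a2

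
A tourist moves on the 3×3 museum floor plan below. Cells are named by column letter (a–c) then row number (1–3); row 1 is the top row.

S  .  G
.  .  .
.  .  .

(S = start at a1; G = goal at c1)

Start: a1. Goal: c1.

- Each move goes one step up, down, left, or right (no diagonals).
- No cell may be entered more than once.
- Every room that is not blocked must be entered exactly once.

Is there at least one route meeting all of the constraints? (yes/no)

yes

One route that works: a1 → a2 → a3 → b3 → c3 → c2 → b2 → b1 → c1.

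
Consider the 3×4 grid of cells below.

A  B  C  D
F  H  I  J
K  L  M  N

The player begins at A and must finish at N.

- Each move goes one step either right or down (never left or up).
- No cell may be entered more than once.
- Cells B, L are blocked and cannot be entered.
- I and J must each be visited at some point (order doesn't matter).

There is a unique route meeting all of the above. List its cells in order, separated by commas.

Moves only go right or down, so the column and row indices never decrease.
Route from A: down to F, 3× right (reaching J), down to N — 5 moves in all.
Check: all required cells visited.

A, F, H, I, J, N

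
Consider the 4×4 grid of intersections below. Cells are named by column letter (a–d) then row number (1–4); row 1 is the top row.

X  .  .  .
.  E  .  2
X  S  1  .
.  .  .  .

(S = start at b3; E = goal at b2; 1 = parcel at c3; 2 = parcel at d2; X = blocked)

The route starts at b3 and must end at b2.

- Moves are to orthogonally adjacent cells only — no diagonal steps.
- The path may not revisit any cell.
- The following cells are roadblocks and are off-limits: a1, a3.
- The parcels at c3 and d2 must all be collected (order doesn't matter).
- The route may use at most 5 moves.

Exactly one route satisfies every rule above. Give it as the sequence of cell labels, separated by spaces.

b3 c3 d3 d2 c2 b2

The budget equals the shortest possible length, so every move has to be on a shortest route through the required cells.
Route from b3: right 2 to d3, up 1 to d2, left 2 to b2 — 5 moves in all.
Check: all required cells visited; 5 ≤ 5 moves.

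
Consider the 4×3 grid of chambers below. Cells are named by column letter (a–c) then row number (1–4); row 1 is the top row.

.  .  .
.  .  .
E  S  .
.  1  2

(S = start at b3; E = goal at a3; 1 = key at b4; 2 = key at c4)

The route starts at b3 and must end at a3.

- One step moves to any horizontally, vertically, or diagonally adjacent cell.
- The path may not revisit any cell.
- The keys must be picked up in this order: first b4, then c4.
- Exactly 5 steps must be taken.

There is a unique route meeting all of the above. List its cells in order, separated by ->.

b3 -> b4 -> c4 -> c3 -> b2 -> a3

The waypoints must appear in the order b4, c4, with no cell reused.
Route from b3: down to b4, right to c4, up to c3, up-left to b2, down-left to a3 — 5 moves in all.
Check: order respected (1 at step 1, 2 at step 2); 5 moves as required.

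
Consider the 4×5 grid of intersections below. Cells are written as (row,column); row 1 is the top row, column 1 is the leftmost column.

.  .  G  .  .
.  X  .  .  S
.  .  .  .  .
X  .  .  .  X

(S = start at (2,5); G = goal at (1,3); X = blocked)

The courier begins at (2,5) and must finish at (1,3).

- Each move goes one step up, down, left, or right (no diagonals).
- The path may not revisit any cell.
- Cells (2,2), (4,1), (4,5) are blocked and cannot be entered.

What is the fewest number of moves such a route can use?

3

The Manhattan distance from (2,5) to (1,3) is |2−1| + |5−3| = 3, so at least 3 moves are needed.
A route of 3 moves achieves this: (2,5) → (1,5) → (1,4) → (1,3).
Since 3 matches the lower bound, it is optimal.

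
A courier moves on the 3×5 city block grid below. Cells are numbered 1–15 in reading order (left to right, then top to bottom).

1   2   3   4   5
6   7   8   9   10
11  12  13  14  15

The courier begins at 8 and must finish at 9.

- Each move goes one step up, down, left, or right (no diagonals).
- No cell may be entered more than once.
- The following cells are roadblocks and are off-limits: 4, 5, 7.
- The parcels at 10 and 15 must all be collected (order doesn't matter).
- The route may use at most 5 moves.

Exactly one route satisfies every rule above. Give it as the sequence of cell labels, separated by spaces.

8 13 14 15 10 9

Any route must reach 10 and 15 and still end at 9 within 5 moves, so the order of the required stops is forced.
Route from 8: down 1 to 13, right 2 to 15, up 1 to 10, left 1 to 9 — 5 moves in all.
Check: all required cells visited; 5 ≤ 5 moves.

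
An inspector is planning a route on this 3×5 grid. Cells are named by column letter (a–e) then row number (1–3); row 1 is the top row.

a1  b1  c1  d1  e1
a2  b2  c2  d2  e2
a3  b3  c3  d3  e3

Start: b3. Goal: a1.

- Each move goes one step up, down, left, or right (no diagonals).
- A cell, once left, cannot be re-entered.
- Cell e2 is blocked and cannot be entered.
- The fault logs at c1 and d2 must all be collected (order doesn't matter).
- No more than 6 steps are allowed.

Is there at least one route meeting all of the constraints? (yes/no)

Even ignoring the no-revisit rule, getting from b3 to a1, taking the cheapest ordering b3 → d2 → c1 → a1 needs at least 3 + 2 + 2 = 7 moves (Manhattan distance per leg), which exceeds the 6-move limit.

no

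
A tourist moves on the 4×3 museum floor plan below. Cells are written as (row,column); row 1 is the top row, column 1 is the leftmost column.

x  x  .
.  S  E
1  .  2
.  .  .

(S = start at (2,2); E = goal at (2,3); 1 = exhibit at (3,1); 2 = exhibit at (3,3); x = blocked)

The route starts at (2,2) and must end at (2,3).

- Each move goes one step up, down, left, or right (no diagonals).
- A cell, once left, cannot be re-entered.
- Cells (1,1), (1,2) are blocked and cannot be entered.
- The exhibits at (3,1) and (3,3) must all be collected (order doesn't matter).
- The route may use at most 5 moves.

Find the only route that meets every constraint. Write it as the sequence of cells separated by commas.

Any route must reach (3,1) and (3,3) and still end at (2,3) within 5 moves, so the order of the required stops is forced.
Route from (2,2): left 1 to (2,1), down 1 to (3,1), right 2 to (3,3), up 1 to (2,3) — 5 moves in all.
Check: all required cells visited; 5 ≤ 5 moves.

(2,2), (2,1), (3,1), (3,2), (3,3), (2,3)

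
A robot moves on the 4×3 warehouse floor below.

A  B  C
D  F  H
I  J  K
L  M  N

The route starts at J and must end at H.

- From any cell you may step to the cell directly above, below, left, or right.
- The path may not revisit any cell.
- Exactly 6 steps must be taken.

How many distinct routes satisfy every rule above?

Need simple routes of exactly 6 moves from J to H (Manhattan distance 2, so 2 moves are spent on a detour and 2 undoing it).
Enumerating: J F D A B C H | J M L I D F H | J I D A B F H | J I D A B C H | J I D F B C H | J I L M N K H.
That gives 6 routes.

6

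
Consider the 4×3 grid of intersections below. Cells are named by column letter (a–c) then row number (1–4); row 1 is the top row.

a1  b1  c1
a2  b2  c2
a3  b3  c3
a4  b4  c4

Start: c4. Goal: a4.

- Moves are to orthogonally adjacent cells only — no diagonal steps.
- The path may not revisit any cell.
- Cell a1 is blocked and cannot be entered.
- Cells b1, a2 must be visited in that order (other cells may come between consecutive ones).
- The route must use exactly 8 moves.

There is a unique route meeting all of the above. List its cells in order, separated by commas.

c4, c3, c2, c1, b1, b2, a2, a3, a4

The waypoints must appear in the order b1, a2, with no cell reused.
Route from c4: 3× up (reaching c1), left to b1, down to b2, left to a2, 2× down (reaching a4) — 8 moves in all.
Check: order respected (b1 at step 4, a2 at step 6); 8 moves as required.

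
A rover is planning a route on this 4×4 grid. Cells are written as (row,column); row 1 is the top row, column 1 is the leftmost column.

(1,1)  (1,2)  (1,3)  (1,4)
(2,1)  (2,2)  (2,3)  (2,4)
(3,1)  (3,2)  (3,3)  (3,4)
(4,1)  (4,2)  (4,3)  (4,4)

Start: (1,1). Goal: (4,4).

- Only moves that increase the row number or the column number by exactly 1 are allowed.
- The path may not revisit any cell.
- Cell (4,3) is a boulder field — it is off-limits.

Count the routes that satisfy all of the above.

10

A right/down-only route from (1,1) to (4,4) makes exactly 3 down-moves and 3 right-moves in some order.
With no other constraints that would be C(6,3) = 20 routes.
Subtract routes through each blocked cell (inclusion–exclusion for overlaps): − through (4,3): 10 → 10.
That gives 10 routes.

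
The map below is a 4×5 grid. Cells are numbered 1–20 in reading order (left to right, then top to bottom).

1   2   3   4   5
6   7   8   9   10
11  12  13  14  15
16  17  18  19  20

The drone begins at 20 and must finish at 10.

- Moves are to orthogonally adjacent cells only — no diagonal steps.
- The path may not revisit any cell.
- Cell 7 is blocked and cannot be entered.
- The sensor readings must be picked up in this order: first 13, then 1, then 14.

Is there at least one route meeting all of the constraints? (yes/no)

One route that works: 20 → 19 → 18 → 13 → 12 → 11 → 6 → 1 → 2 → 3 → 8 → 9 → 14 → 15 → 10.

yes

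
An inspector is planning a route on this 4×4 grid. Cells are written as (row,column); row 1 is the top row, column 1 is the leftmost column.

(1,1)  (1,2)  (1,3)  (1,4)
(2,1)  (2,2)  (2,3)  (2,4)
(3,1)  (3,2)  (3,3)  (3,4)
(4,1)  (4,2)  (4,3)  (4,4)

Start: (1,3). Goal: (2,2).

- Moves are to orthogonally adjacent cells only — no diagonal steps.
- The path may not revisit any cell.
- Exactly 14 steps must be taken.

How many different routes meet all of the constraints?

6

Need simple routes of exactly 14 moves from (1,3) to (2,2) (Manhattan distance 2, so 6 moves are spent on a detour and 6 undoing it).
Enumerating: (1,3) (2,3) (2,4) (3,4) (4,4) (4,3) (3,3) (3,2) (4,2) (4,1) (3,1) (2,1) (1,1) (1,2) (2,2) | (1,3) (1,2) (1,1) (2,1) (3,1) (4,1) (4,2) (3,2) (3,3) (4,3) (4,4) (3,4) (2,4) (2,3) (2,2) | (1,3) (1,2) (1,1) (2,1) (3,1) (4,1) (4,2) (4,3) (4,4) (3,4) (2,4) (2,3) (3,3) (3,2) (2,2) | (1,3) (1,4) (2,4) (3,4) (4,4) (4,3) (3,3) (3,2) (4,2) (4,1) (3,1) (2,1) (1,1) (1,2) (2,2) | (1,3) (1,4) (2,4) (2,3) (3,3) (3,4) (4,4) (4,3) (4,2) (3,2) (3,1) (2,1) (1,1) (1,2) (2,2) | (1,3) (1,4) (2,4) (2,3) (3,3) (3,4) (4,4) (4,3) (4,2) (4,1) (3,1) (2,1) (1,1) (1,2) (2,2).
That gives 6 routes.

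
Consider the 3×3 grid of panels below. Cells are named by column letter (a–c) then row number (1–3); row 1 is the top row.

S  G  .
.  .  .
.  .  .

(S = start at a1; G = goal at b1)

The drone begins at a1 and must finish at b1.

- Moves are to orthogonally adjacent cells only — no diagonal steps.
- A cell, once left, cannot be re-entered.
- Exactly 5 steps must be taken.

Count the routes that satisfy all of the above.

Need simple routes of exactly 5 moves from a1 to b1 (Manhattan distance 1, so 2 moves are spent on a detour and 2 undoing it).
Enumerating: a1 a2 a3 b3 b2 b1 | a1 a2 b2 c2 c1 b1.
That gives 2 routes.

2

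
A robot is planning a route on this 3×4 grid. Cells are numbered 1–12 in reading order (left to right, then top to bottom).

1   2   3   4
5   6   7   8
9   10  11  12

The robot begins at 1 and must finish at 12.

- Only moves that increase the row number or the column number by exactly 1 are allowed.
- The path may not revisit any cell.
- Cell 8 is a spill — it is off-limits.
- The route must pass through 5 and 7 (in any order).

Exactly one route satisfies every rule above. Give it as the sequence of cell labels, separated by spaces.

Moves only go right or down, so the column and row indices never decrease.
Route from 1: down to 5, 2× right (reaching 7), down to 11, right to 12 — 5 moves in all.
Check: all required cells visited.

1 5 6 7 11 12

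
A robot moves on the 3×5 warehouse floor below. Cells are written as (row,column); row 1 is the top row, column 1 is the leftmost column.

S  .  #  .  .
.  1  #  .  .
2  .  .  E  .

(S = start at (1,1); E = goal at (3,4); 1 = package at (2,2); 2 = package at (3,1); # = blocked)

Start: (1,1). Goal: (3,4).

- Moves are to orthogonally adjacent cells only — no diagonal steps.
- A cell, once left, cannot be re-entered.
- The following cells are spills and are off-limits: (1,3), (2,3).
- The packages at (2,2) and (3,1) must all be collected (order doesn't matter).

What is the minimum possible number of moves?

7

Any route passes through (2,2) and (3,1) in some order between (1,1) and (3,4). Summing Manhattan distances along each leg and taking the cheapest ordering ((1,1) → (2,2) → (3,1) → (3,4)) gives a lower bound of 2 + 2 + 3 = 7 moves.
A route of 7 moves achieves this: (1,1) → (1,2) → (2,2) → (2,1) → (3,1) → (3,2) → (3,3) → (3,4).
Since 7 matches the lower bound, it is optimal.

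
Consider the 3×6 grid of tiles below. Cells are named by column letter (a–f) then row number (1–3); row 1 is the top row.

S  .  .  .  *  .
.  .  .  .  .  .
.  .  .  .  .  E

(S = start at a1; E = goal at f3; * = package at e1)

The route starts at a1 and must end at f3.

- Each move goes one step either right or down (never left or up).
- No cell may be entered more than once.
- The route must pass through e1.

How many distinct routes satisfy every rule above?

A right/down-only route from a1 to f3 makes exactly 2 down-moves and 5 right-moves in some order.
With no other constraints that would be C(7,2) = 21 routes.
Split at e1 and multiply the segment counts: a1→e1: 1; e1→f3: 3; product = 3.
That gives 3 routes.

3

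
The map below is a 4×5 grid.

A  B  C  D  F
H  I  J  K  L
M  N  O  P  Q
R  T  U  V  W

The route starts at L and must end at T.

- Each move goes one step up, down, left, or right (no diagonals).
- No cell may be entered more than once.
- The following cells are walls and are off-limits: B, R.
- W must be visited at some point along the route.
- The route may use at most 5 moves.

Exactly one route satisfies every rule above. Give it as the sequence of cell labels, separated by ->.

L -> Q -> W -> V -> U -> T

The 5-move cap with required stops at W leaves no slack for detours.
Route from L: down 2 to W, left 3 to T — 5 moves in all.
Check: all required cells visited; 5 ≤ 5 moves.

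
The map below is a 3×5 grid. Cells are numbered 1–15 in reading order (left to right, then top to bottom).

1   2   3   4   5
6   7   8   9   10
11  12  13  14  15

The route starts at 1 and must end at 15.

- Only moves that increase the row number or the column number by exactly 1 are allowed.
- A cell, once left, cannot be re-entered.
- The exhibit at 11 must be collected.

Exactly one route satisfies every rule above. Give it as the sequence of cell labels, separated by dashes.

Moves only go right or down, so the column and row indices never decrease.
Route from 1: down 2 to 11, right 4 to 15 — 6 moves in all.
Check: all required cells visited.

1 - 6 - 11 - 12 - 13 - 14 - 15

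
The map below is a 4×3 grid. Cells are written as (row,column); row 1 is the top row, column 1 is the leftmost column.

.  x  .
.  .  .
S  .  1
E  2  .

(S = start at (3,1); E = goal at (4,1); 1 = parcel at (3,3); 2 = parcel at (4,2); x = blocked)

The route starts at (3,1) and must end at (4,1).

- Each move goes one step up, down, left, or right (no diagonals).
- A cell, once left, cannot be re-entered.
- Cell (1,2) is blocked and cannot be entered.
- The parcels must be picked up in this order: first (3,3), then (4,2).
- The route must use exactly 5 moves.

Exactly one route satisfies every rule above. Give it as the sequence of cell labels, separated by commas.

The waypoints must appear in the order (3,3), (4,2), with no cell reused.
Route from (3,1): right 2 to (3,3), down 1 to (4,3), left 2 to (4,1) — 5 moves in all.
Check: order respected (1 at step 2, 2 at step 4); 5 moves as required.

(3,1), (3,2), (3,3), (4,3), (4,2), (4,1)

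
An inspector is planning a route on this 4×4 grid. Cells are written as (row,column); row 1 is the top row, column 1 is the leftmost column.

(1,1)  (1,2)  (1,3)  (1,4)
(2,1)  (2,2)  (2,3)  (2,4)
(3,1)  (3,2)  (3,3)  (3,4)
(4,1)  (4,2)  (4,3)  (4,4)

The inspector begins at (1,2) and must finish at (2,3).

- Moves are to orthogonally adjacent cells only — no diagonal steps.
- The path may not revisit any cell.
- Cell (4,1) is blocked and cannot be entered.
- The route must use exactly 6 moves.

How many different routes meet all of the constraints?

Need simple routes of exactly 6 moves from (1,2) to (2,3) (Manhattan distance 2, so 2 moves are spent on a detour and 2 undoing it).
Enumerating: (1,2) (2,2) (3,2) (4,2) (4,3) (3,3) (2,3) | (1,2) (2,2) (3,2) (3,3) (3,4) (2,4) (2,3) | (1,2) (2,2) (2,1) (3,1) (3,2) (3,3) (2,3) | (1,2) (1,1) (2,1) (3,1) (3,2) (2,2) (2,3) | (1,2) (1,1) (2,1) (3,1) (3,2) (3,3) (2,3) | (1,2) (1,1) (2,1) (2,2) (3,2) (3,3) (2,3) | (1,2) (1,3) (1,4) (2,4) (3,4) (3,3) (2,3).
That gives 7 routes.

7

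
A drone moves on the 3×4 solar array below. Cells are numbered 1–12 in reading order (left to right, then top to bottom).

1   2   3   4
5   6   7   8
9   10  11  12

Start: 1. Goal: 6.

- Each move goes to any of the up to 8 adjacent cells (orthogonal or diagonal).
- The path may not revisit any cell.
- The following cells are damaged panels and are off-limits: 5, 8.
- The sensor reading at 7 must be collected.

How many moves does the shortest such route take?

3

Any route passes through 7 somewhere between 1 and 6. Summing Chebyshev distances along the two legs (1 → 7 → 6) gives a lower bound of 2 + 1 = 3 moves.
A route of 3 moves achieves this: 1 → 2 → 7 → 6.
Since 3 matches the lower bound, it is optimal.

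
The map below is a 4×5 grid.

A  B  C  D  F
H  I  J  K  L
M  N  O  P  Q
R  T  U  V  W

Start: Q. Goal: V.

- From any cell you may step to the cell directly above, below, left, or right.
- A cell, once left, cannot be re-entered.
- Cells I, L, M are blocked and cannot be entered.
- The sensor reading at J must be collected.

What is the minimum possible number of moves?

Any route passes through J somewhere between Q and V. Summing Manhattan distances along the two legs (Q → J → V) gives a lower bound of 3 + 3 = 6 moves.
A route of 6 moves achieves this: Q → P → K → J → O → U → V.
Since 6 matches the lower bound, it is optimal.

6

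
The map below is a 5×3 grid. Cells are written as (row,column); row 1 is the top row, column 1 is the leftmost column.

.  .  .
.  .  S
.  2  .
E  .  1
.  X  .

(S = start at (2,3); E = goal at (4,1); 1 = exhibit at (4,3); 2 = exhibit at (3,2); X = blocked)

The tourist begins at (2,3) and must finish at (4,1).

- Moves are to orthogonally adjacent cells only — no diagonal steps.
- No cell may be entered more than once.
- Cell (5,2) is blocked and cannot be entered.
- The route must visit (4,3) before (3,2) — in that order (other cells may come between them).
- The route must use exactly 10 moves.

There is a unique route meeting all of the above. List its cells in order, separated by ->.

The waypoints must appear in the order (4,3), (3,2), with no cell reused.
Route from (2,3): down 2 to (4,3), left 1 to (4,2), up 3 to (1,2), left 1 to (1,1), down 3 to (4,1) — 10 moves in all.
Check: order respected (1 at step 2, 2 at step 4); 10 moves as required.

(2,3) -> (3,3) -> (4,3) -> (4,2) -> (3,2) -> (2,2) -> (1,2) -> (1,1) -> (2,1) -> (3,1) -> (4,1)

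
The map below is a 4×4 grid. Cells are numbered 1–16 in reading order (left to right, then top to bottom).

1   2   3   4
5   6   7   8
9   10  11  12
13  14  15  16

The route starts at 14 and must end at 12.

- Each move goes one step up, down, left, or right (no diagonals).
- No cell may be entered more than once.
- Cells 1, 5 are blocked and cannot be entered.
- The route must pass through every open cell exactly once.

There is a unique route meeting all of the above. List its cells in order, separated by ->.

Need to visit all 14 open cells exactly once, starting at 14 and ending at 12.
Cell 9 has only two open neighbours (13 and 10), so the path must pass straight through it: one of those is the cell it's entered from and the other is where it exits.
Route from 14: left to 13, up to 9, right to 10, 2× up (reaching 2), 2× right (reaching 4), down to 8, left to 7, 2× down (reaching 15), right to 16, up to 12 — 13 moves in all.
Check: all 14 open cells covered.

14 -> 13 -> 9 -> 10 -> 6 -> 2 -> 3 -> 4 -> 8 -> 7 -> 11 -> 15 -> 16 -> 12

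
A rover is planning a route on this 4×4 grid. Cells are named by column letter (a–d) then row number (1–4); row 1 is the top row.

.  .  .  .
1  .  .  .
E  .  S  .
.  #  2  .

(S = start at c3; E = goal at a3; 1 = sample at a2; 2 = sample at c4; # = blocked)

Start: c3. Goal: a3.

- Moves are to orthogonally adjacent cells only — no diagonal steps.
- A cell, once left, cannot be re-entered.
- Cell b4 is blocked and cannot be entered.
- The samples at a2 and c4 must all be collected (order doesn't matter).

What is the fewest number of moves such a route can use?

8

Any route passes through a2 and c4 in some order between c3 and a3. Summing Manhattan distances along each leg and taking the cheapest ordering (c3 → c4 → a2 → a3) gives a lower bound of 1 + 4 + 1 = 6 moves.
The shortest route satisfying every rule uses 8 moves: c3 → c4 → d4 → d3 → d2 → c2 → b2 → a2 → a3.
The no-revisit rule (legs can't share cells) pushes the minimum above the 6-move bound; an exhaustive check rules out every length from 6 to 7, leaving 8 as the minimum.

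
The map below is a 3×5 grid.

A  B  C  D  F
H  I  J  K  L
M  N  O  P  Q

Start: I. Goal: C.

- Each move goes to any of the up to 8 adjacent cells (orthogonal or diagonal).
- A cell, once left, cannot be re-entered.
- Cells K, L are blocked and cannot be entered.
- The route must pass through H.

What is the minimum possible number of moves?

3

Any route passes through H somewhere between I and C. Summing Chebyshev distances along the two legs (I → H → C) gives a lower bound of 1 + 2 = 3 moves.
A route of 3 moves achieves this: I → H → B → C.
Since 3 matches the lower bound, it is optimal.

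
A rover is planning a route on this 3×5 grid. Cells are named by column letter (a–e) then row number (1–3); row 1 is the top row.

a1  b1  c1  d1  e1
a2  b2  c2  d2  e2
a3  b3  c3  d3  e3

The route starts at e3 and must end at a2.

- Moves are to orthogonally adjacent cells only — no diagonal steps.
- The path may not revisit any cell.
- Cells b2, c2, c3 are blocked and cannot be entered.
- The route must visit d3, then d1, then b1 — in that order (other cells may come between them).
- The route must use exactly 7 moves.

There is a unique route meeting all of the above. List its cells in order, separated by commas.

e3, d3, d2, d1, c1, b1, a1, a2

The waypoints must appear in the order d3, d1, b1, with no cell reused.
Route from e3: left 1 to d3, up 2 to d1, left 3 to a1, down 1 to a2 — 7 moves in all.
Check: order respected (d3 at step 1, d1 at step 3, b1 at step 5); 7 moves as required.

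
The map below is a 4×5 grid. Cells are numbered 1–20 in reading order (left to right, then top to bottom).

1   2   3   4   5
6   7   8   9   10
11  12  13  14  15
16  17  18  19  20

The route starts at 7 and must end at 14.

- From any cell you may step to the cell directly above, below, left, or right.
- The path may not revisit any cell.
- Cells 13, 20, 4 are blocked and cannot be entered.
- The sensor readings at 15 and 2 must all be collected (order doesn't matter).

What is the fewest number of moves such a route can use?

7

Any route passes through 15 and 2 in some order between 7 and 14. Summing Manhattan distances along each leg and taking the cheapest ordering (7 → 2 → 15 → 14) gives a lower bound of 1 + 5 + 1 = 7 moves.
A route of 7 moves achieves this: 7 → 2 → 3 → 8 → 9 → 10 → 15 → 14.
Since 7 matches the lower bound, it is optimal.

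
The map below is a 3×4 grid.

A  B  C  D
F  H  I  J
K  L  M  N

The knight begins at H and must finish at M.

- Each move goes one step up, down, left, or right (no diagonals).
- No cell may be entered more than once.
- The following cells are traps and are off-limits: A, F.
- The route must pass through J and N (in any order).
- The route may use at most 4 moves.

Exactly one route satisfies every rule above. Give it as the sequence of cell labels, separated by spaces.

Any route must reach J and N and still end at M within 4 moves, so the order of the required stops is forced.
Route from H: right 2 to J, down 1 to N, left 1 to M — 4 moves in all.
Check: all required cells visited; 4 ≤ 4 moves.

H I J N M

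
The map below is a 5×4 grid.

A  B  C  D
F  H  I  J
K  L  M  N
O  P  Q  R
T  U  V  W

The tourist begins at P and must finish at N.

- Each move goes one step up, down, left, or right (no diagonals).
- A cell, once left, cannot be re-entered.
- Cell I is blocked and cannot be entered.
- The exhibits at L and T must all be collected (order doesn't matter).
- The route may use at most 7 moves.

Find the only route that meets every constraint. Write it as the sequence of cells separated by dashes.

P - U - T - O - K - L - M - N

Any route must reach L and T and still end at N within 7 moves, so the order of the required stops is forced.
Route from P: down 1 to U, left 1 to T, up 2 to K, right 3 to N — 7 moves in all.
Check: all required cells visited; 7 ≤ 7 moves.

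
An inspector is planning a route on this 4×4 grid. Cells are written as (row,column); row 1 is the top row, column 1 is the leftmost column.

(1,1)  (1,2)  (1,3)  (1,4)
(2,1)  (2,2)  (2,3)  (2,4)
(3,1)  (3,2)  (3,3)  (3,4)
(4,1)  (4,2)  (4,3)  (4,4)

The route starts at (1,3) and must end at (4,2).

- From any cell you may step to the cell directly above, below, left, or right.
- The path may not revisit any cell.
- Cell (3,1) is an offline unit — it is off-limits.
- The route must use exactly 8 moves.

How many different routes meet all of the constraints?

Need simple routes of exactly 8 moves from (1,3) to (4,2) (Manhattan distance 4, so 2 moves are spent on a detour and 2 undoing it).
Branch systematically from the start, pruning whenever the remaining move budget drops below the Manhattan distance to (4,2) or differs from it in parity. Grouping the completions by first move — via (2,3): 2; via (1,2): 8; via (1,4): 4 — and summing: 2 + 8 + 4 = 14.
That gives 14 routes.

14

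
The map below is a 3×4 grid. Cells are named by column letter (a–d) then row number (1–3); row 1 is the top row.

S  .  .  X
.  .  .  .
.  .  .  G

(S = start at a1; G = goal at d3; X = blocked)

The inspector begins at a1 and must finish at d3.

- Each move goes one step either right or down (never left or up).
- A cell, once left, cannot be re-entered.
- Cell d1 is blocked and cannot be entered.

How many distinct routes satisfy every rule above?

A right/down-only route from a1 to d3 makes exactly 2 down-moves and 3 right-moves in some order.
With no other constraints that would be C(5,2) = 10 routes.
Subtract routes through each blocked cell (inclusion–exclusion for overlaps): − through d1: 1 → 9.
That gives 9 routes.

9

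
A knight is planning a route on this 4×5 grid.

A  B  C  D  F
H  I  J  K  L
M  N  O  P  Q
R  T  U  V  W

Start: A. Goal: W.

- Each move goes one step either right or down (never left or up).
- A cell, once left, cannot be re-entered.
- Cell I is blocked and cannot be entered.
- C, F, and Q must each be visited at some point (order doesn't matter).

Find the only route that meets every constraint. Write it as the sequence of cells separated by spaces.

A B C D F L Q W

Moves only go right or down, so the column and row indices never decrease.
Route from A: right 4 to F, down 3 to W — 7 moves in all.
Check: all required cells visited.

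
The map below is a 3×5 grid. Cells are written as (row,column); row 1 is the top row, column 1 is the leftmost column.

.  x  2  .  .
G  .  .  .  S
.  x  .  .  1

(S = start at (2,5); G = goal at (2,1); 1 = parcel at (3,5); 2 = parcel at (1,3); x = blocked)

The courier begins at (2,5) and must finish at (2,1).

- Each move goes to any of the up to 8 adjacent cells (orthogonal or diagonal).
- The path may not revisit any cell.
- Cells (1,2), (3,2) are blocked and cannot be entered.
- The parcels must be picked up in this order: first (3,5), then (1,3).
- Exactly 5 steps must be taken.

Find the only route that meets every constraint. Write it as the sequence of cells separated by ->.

The waypoints must appear in the order (3,5), (1,3), with no cell reused.
Route from (2,5): down to (3,5), 2× up-left (reaching (1,3)), down-left to (2,2), left to (2,1) — 5 moves in all.
Check: order respected (1 at step 1, 2 at step 3); 5 moves as required.

(2,5) -> (3,5) -> (2,4) -> (1,3) -> (2,2) -> (2,1)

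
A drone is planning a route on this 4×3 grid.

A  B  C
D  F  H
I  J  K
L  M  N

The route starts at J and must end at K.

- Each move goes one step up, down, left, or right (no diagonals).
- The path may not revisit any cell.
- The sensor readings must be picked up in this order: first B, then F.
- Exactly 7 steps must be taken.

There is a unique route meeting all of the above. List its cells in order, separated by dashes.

J - I - D - A - B - F - H - K

The waypoints must appear in the order B, F, with no cell reused.
Route from J: left to I, 2× up (reaching A), right to B, down to F, right to H, down to K — 7 moves in all.
Check: order respected (B at step 4, F at step 5); 7 moves as required.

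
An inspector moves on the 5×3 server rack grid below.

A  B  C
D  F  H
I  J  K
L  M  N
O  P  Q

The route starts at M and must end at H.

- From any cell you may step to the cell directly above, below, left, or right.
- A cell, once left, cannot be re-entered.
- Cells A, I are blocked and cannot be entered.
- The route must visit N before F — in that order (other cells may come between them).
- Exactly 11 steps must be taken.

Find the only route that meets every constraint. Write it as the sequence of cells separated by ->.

The waypoints must appear in the order N, F, with no cell reused.
Route from M: left to L, down to O, 2× right (reaching Q), 2× up (reaching K), left to J, 2× up (reaching B), right to C, down to H — 11 moves in all.
Check: order respected (N at step 5, F at step 8); 11 moves as required.

M -> L -> O -> P -> Q -> N -> K -> J -> F -> B -> C -> H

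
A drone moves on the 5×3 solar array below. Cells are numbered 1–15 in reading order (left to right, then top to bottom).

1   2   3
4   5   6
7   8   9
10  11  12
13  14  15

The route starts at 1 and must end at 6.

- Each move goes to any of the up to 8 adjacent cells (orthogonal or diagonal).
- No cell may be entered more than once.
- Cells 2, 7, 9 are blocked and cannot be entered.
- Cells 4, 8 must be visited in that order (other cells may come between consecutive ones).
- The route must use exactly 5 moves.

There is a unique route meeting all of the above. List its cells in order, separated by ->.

1 -> 4 -> 8 -> 5 -> 3 -> 6

The waypoints must appear in the order 4, 8, with no cell reused.
Route from 1: down 1 to 4, down-right 1 to 8, up 1 to 5, up-right 1 to 3, down 1 to 6 — 5 moves in all.
Check: order respected (4 at step 1, 8 at step 2); 5 moves as required.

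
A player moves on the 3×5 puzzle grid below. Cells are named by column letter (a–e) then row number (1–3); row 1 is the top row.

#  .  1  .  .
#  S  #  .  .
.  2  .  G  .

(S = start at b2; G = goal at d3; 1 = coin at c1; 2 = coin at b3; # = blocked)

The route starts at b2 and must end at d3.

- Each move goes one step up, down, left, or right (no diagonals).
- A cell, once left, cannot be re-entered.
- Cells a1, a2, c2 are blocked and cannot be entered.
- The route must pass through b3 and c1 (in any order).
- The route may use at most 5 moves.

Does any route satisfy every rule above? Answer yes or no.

no

Even ignoring the no-revisit rule, getting from b2 to d3, taking the cheapest ordering b2 → c1 → b3 → d3 needs at least 2 + 3 + 2 = 7 moves (Manhattan distance per leg), which exceeds the 5-move limit.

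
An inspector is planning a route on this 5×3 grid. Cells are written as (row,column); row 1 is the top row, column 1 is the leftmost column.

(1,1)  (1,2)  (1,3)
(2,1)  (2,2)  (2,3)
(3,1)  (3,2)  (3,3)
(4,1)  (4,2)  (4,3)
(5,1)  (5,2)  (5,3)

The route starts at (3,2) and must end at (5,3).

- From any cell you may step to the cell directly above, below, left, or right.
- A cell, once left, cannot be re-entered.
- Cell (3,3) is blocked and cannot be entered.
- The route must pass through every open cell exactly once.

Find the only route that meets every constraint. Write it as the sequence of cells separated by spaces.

Need to visit all 14 open cells exactly once, starting at (3,2) and ending at (5,3).
Cell (5,1) has only two open neighbours ((4,1) and (5,2)), so the path must pass straight through it: one of those is the cell it's entered from and the other is where it exits.
Route from (3,2): up to (2,2), right to (2,3), up to (1,3), 2× left (reaching (1,1)), 4× down (reaching (5,1)), right to (5,2), up to (4,2), right to (4,3), down to (5,3) — 13 moves in all.
Check: all 14 open cells covered.

(3,2) (2,2) (2,3) (1,3) (1,2) (1,1) (2,1) (3,1) (4,1) (5,1) (5,2) (4,2) (4,3) (5,3)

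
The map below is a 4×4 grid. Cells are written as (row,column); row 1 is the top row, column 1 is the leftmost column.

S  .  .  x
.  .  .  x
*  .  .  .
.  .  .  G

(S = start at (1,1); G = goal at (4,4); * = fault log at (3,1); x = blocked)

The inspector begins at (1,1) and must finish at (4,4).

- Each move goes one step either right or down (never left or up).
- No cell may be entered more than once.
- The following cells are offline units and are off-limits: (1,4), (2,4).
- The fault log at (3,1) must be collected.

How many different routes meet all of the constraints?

4

A right/down-only route from (1,1) to (4,4) makes exactly 3 down-moves and 3 right-moves in some order.
With no other constraints that would be C(6,3) = 20 routes.
Split at (3,1) and multiply the segment counts (each segment already excludes blocked cells): (1,1)→(3,1): 1; (3,1)→(4,4): 4; product = 4.
That gives 4 routes.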